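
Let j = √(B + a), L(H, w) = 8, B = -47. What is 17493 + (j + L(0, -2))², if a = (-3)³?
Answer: 17483 + 16*I*√74 ≈ 17483.0 + 137.64*I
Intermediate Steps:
a = -27
j = I*√74 (j = √(-47 - 27) = √(-74) = I*√74 ≈ 8.6023*I)
17493 + (j + L(0, -2))² = 17493 + (I*√74 + 8)² = 17493 + (8 + I*√74)²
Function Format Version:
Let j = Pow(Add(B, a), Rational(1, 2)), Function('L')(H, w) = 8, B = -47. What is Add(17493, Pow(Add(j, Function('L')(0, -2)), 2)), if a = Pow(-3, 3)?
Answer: Add(17483, Mul(16, I, Pow(74, Rational(1, 2)))) ≈ Add(17483., Mul(137.64, I))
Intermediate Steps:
a = -27
j = Mul(I, Pow(74, Rational(1, 2))) (j = Pow(Add(-47, -27), Rational(1, 2)) = Pow(-74, Rational(1, 2)) = Mul(I, Pow(74, Rational(1, 2))) ≈ Mul(8.6023, I))
Add(17493, Pow(Add(j, Function('L')(0, -2)), 2)) = Add(17493, Pow(Add(Mul(I, Pow(74, Rational(1, 2))), 8), 2)) = Add(17493, Pow(Add(8, Mul(I, Pow(74, Rational(1, 2)))), 2))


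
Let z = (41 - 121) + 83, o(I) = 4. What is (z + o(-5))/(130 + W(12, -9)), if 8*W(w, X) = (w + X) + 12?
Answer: 56/1055 ≈ 0.053081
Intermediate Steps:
W(w, X) = 3/2 + X/8 + w/8 (W(w, X) = ((w + X) + 12)/8 = ((X + w) + 12)/8 = (12 + X + w)/8 = 3/2 + X/8 + w/8)
z = 3 (z = -80 + 83 = 3)
(z + o(-5))/(130 + W(12, -9)) = (3 + 4)/(130 + (3/2 + (1/8)*(-9) + (1/8)*12)) = 7/(130 + (3/2 - 9/8 + 3/2)) = 7/(130 + 15/8) = 7/(1055/8) = 7*(8/1055) = 56/1055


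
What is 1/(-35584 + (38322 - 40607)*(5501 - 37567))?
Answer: 1/73235226 ≈ 1.3655e-8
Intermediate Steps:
1/(-35584 + (38322 - 40607)*(5501 - 37567)) = 1/(-35584 - 2285*(-32066)) = 1/(-35584 + 73270810) = 1/73235226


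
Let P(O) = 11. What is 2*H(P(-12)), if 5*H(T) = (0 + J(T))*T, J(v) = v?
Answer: 242/5 ≈ 48.400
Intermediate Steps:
H(T) = T**2/5 (H(T) = ((0 + T)*T)/5 = (T*T)/5 = T**2/5)
2*H(P(-12)) = 2*((1/5)*11**2) = 2*((1/5)*121) = 2*(121/5) = 242/5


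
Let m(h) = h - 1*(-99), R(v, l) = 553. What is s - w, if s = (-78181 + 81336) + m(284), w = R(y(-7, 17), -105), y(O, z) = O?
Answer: 2985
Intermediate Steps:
m(h) = 99 + h (m(h) = h + 99 = 99 + h)
w = 553
s = 3538 (s = (-78181 + 81336) + (99 + 284) = 3155 + 383 = 3538)
s - w = 3538 - 1*553 = 3538 - 553 = 2985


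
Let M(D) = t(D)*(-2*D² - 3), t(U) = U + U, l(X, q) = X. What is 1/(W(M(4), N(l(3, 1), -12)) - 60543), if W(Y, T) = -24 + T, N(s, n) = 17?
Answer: -1/60550 ≈ -1.6515e-5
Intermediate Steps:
t(U) = 2*U
M(D) = 2*D*(-3 - 2*D²) (M(D) = (2*D)*(-2*D² - 3) = (2*D)*(-3 - 2*D²) = 2*D*(-3 - 2*D²))
1/(W(M(4), N(l(3, 1), -12)) - 60543) = 1/((-24 + 17) - 60543) = 1/(-7 - 60543) = 1/(-60550) = -1/60550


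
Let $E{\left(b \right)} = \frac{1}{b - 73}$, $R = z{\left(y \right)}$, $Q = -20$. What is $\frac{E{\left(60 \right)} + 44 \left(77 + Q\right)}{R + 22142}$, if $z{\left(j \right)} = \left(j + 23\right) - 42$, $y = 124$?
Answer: $\frac{32603}{289211} \approx 0.11273$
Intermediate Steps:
$z{\left(j \right)} = -19 + j$ ($z{\left(j \right)} = \left(23 + j\right) - 42 = -19 + j$)
$R = 105$ ($R = -19 + 124 = 105$)
$E{\left(b \right)} = \frac{1}{-73 + b}$
$\frac{E{\left(60 \right)} + 44 \left(77 + Q\right)}{R + 22142} = \frac{\frac{1}{-73 + 60} + 44 \left(77 - 20\right)}{105 + 22142} = \frac{\frac{1}{-13} + 44 \cdot 57}{22247} = \left(- \frac{1}{13} + 2508\right) \frac{1}{22247} = \frac{32603}{13} \cdot \frac{1}{22247} = \frac{32603}{289211}$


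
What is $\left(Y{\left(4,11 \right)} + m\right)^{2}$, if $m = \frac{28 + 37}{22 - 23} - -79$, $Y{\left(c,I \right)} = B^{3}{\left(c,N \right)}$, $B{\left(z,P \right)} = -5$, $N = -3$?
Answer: $12321$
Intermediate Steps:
$Y{\left(c,I \right)} = -125$ ($Y{\left(c,I \right)} = \left(-5\right)^{3} = -125$)
$m = 14$ ($m = \frac{65}{-1} + 79 = 65 \left(-1\right) + 79 = -65 + 79 = 14$)
$\left(Y{\left(4,11 \right)} + m\right)^{2} = \left(-125 + 14\right)^{2} = \left(-111\right)^{2} = 12321$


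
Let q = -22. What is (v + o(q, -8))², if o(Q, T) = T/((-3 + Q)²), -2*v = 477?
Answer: 88888055881/1562500 ≈ 56888.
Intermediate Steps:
v = -477/2 (v = -½*477 = -477/2 ≈ -238.50)
o(Q, T) = T/(-3 + Q)²
(v + o(q, -8))² = (-477/2 - 8/(-3 - 22)²)² = (-477/2 - 8/(-25)²)² = (-477/2 - 8*1/625)² = (-477/2 - 8/625)² = (-298141/1250)² = 88888055881/1562500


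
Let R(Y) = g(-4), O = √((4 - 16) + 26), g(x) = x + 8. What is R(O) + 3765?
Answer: 3769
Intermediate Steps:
g(x) = 8 + x
O = √14 (O = √(-12 + 26) = √14 ≈ 3.7417)
R(Y) = 4 (R(Y) = 8 - 4 = 4)
R(O) + 3765 = 4 + 3765 = 3769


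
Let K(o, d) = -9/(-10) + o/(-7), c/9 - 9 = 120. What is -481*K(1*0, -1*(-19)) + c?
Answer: 7281/10 ≈ 728.10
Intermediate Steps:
c = 1161 (c = 81 + 9*120 = 81 + 1080 = 1161)
K(o, d) = 9/10 - o/7 (K(o, d) = -9*(-⅒) + o*(-⅐) = 9/10 - o/7)
-481*K(1*0, -1*(-19)) + c = -481*(9/10 - 0/7) + 1161 = -481*(9/10 - ⅐*0) + 1161 = -481*(9/10 + 0) + 1161 = -481*9/10 + 1161 = -4329/10 + 1161 = 7281/10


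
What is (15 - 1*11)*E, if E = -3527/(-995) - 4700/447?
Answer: -12399724/444765 ≈ -27.879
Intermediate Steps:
E = -3099931/444765 (E = -3527*(-1/995) - 4700*1/447 = 3527/995 - 4700/447 = -3099931/444765 ≈ -6.9698)
(15 - 1*11)*E = (15 - 1*11)*(-3099931/444765) = (15 - 11)*(-3099931/444765) = 4*(-3099931/444765) = -12399724/444765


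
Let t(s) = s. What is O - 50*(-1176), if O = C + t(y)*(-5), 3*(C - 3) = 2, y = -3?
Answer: 176456/3 ≈ 58819.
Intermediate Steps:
C = 11/3 (C = 3 + (⅓)*2 = 3 + ⅔ = 11/3 ≈ 3.6667)
O = 56/3 (O = 11/3 - 3*(-5) = 11/3 + 15 = 56/3 ≈ 18.667)
O - 50*(-1176) = 56/3 - 50*(-1176) = 56/3 + 58800 = 176456/3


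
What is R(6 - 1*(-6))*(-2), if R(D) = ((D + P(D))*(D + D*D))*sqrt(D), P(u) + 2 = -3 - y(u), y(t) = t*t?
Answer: 85488*sqrt(3) ≈ 1.4807e+5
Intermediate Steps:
y(t) = t**2
P(u) = -5 - u**2 (P(u) = -2 + (-3 - u**2) = -5 - u**2)
R(D) = sqrt(D)*(D + D**2)*(-5 + D - D**2) (R(D) = ((D + (-5 - D**2))*(D + D*D))*sqrt(D) = ((-5 + D - D**2)*(D + D**2))*sqrt(D) = ((D + D**2)*(-5 + D - D**2))*sqrt(D) = sqrt(D)*(D + D**2)*(-5 + D - D**2))
R(6 - 1*(-6))*(-2) = ((6 - 1*(-6))**(3/2)*(-5 + (6 - 1*(-6)) - (6 - 1*(-6))*(5 + (6 - 1*(-6))**2)))*(-2) = ((6 + 6)**(3/2)*(-5 + (6 + 6) - (6 + 6)*(5 + (6 + 6)**2)))*(-2) = (12**(3/2)*(-5 + 12 - 1*12*(5 + 12**2)))*(-2) = ((24*sqrt(3))*(-5 + 12 - 1*12*(5 + 144)))*(-2) = ((24*sqrt(3))*(-5 + 12 - 1*12*149))*(-2) = ((24*sqrt(3))*(-5 + 12 - 1788))*(-2) = ((24*sqrt(3))*(-1781))*(-2) = -42744*sqrt(3)*(-2) = 85488*sqrt(3)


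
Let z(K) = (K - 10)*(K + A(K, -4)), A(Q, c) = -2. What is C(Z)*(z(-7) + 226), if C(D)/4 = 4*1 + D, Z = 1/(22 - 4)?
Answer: 55334/9 ≈ 6148.2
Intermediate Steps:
Z = 1/18 ≈ 0.055556
C(D) = 16 + 4*D (C(D) = 4*(4*1 + D) = 4*(4 + D) = 16 + 4*D)
z(K) = (-10 + K)*(-2 + K) (z(K) = (K - 10)*(K - 2) = (-10 + K)*(-2 + K))
C(Z)*(z(-7) + 226) = (16 + 4*(1/18))*((20 + (-7)² - 12*(-7)) + 226) = (16 + 2/9)*((20 + 49 + 84) + 226) = 146*(153 + 226)/9 = (146/9)*379 = 55334/9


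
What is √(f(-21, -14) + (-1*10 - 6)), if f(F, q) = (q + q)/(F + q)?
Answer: 2*I*√95/5 ≈ 3.8987*I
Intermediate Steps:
f(F, q) = 2*q/(F + q) (f(F, q) = (2*q)/(F + q) = 2*q/(F + q))
√(f(-21, -14) + (-1*10 - 6)) = √(2*(-14)/(-21 - 14) + (-1*10 - 6)) = √(2*(-14)/(-35) + (-10 - 6)) = √(2*(-14)*(-1/35) - 16) = √(⅘ - 16) = √(-76/5) = 2*I*√95/5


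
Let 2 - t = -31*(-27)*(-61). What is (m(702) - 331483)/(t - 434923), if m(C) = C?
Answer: 330781/383864 ≈ 0.86171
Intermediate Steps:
t = 51059 (t = 2 - (-31*(-27))*(-61) = 2 - 837*(-61) = 2 - 1*(-51057) = 2 + 51057 = 51059)
(m(702) - 331483)/(t - 434923) = (702 - 331483)/(51059 - 434923) = -330781/(-383864) = -330781*(-1/383864) = 330781/383864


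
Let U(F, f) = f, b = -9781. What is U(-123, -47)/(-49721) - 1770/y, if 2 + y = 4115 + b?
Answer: 44136283/140909314 ≈ 0.31322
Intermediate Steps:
y = -5668 (y = -2 + (4115 - 9781) = -2 - 5666 = -5668)
U(-123, -47)/(-49721) - 1770/y = -47/(-49721) - 1770/(-5668) = -47*(-1/49721) - 1770*(-1/5668) = 47/49721 + 885/2834 = 44136283/140909314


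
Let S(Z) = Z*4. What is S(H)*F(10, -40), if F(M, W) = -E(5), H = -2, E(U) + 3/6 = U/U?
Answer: 4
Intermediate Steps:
E(U) = ½ (E(U) = -½ + U/U = -½ + 1 = ½)
F(M, W) = -½ (F(M, W) = -1*½ = -½)
S(Z) = 4*Z
S(H)*F(10, -40) = (4*(-2))*(-½) = -8*(-½) = 4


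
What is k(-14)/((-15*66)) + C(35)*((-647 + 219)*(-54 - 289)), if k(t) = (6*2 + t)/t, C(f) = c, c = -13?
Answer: -13225572361/6930 ≈ -1.9085e+6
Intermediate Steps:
C(f) = -13
k(t) = (12 + t)/t
k(-14)/((-15*66)) + C(35)*((-647 + 219)*(-54 - 289)) = ((12 - 14)/(-14))/((-15*66)) - 13*(-647 + 219)*(-54 - 289) = -1/14*(-2)/(-990) - (-5564)*(-343) = (1/7)*(-1/990) - 13*146804 = -1/6930 - 1908452 = -13225572361/6930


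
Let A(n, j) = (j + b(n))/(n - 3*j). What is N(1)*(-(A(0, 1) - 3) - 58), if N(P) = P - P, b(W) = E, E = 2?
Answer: 0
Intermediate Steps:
b(W) = 2
A(n, j) = (2 + j)/(n - 3*j) (A(n, j) = (j + 2)/(n - 3*j) = (2 + j)/(n - 3*j))
N(P) = 0
N(1)*(-(A(0, 1) - 3) - 58) = 0*(-((-2 - 1*1)/(-1*0 + 3*1) - 3) - 58) = 0*(-((-2 - 1)/(0 + 3) - 3) - 58) = 0*(-(-3/3 - 3) - 58) = 0*(-((1/3)*(-3) - 3) - 58) = 0*(-(-1 - 3) - 58) = 0*(-1*(-4) - 58) = 0*(4 - 58) = 0*(-54) = 0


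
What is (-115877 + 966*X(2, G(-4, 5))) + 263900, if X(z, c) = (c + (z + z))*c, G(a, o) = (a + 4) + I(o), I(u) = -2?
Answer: 144159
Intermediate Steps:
G(a, o) = 2 + a (G(a, o) = (a + 4) - 2 = (4 + a) - 2 = 2 + a)
X(z, c) = c*(c + 2*z) (X(z, c) = (c + 2*z)*c = c*(c + 2*z))
(-115877 + 966*X(2, G(-4, 5))) + 263900 = (-115877 + 966*((2 - 4)*((2 - 4) + 2*2))) + 263900 = (-115877 + 966*(-2*(-2 + 4))) + 263900 = (-115877 + 966*(-2*2)) + 263900 = (-115877 + 966*(-4)) + 263900 = (-115877 - 3864) + 263900 = -119741 + 263900 = 144159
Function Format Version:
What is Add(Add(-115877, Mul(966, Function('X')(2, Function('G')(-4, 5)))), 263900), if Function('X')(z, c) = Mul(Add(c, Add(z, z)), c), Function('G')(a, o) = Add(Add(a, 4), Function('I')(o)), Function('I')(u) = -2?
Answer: 144159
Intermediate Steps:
Function('G')(a, o) = Add(2, a) (Function('G')(a, o) = Add(Add(a, 4), -2) = Add(Add(4, a), -2) = Add(2, a))
Function('X')(z, c) = Mul(c, Add(c, Mul(2, z))) (Function('X')(z, c) = Mul(Add(c, Mul(2, z)), c) = Mul(c, Add(c, Mul(2, z))))
Add(Add(-115877, Mul(966, Function('X')(2, Function('G')(-4, 5)))), 263900) = Add(Add(-115877, Mul(966, Mul(Add(2, -4), Add(Add(2, -4), Mul(2, 2))))), 263900) = Add(Add(-115877, Mul(966, Mul(-2, Add(-2, 4)))), 263900) = Add(Add(-115877, Mul(966, Mul(-2, 2))), 263900) = Add(Add(-115877, Mul(966, -4)), 263900) = Add(Add(-115877, -3864), 263900) = Add(-119741, 263900) = 144159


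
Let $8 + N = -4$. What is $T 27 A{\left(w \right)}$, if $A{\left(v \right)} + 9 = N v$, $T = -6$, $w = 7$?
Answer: $15066$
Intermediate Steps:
$N = -12$ ($N = -8 - 4 = -12$)
$A{\left(v \right)} = -9 - 12 v$
$T 27 A{\left(w \right)} = \left(-6\right) 27 \left(-9 - 84\right) = - 162 \left(-9 - 84\right) = \left(-162\right) \left(-93\right) = 15066$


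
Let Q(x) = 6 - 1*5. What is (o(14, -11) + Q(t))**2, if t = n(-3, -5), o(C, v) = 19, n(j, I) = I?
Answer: 400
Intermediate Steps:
t = -5
Q(x) = 1 (Q(x) = 6 - 5 = 1)
(o(14, -11) + Q(t))**2 = (19 + 1)**2 = 20**2 = 400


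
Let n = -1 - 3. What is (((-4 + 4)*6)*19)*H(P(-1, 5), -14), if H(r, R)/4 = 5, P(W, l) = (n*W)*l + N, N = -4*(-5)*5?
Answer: 0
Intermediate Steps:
n = -4
N = 100 (N = 20*5 = 100)
P(W, l) = 100 - 4*W*l (P(W, l) = (-4*W)*l + 100 = -4*W*l + 100 = 100 - 4*W*l)
H(r, R) = 20 (H(r, R) = 4*5 = 20)
(((-4 + 4)*6)*19)*H(P(-1, 5), -14) = (((-4 + 4)*6)*19)*20 = ((0*6)*19)*20 = (0*19)*20 = 0*20 = 0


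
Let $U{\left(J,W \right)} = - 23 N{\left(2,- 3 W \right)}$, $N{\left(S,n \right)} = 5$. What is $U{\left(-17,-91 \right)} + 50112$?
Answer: $49997$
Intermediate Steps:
$U{\left(J,W \right)} = -115$ ($U{\left(J,W \right)} = \left(-23\right) 5 = -115$)
$U{\left(-17,-91 \right)} + 50112 = -115 + 50112 = 49997$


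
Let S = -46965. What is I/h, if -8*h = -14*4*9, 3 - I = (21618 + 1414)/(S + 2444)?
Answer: 156595/2804823 ≈ 0.055831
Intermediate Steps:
I = 156595/44521 (I = 3 - (21618 + 1414)/(-46965 + 2444) = 3 - 23032/(-44521) = 3 - 23032*(-1)/44521 = 3 - 1*(-23032/44521) = 3 + 23032/44521 = 156595/44521 ≈ 3.5173)
h = 63 (h = -(-14*4)*9/8 = -(-7)*9 = -1/8*(-504) = 63)
I/h = (156595/44521)/63 = (156595/44521)*(1/63) = 156595/2804823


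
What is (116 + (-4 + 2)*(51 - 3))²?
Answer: 400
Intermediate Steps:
(116 + (-4 + 2)*(51 - 3))² = (116 - 2*48)² = (116 - 96)² = 20² = 400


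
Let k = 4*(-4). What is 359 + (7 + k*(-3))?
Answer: 414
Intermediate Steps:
k = -16
359 + (7 + k*(-3)) = 359 + (7 - 16*(-3)) = 359 + (7 + 48) = 359 + 55 = 414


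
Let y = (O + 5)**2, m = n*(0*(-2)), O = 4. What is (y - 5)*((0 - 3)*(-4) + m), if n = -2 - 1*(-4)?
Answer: 912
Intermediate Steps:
n = 2 (n = -2 + 4 = 2)
m = 0 (m = 2*(0*(-2)) = 2*0 = 0)
y = 81 (y = (4 + 5)**2 = 9**2 = 81)
(y - 5)*((0 - 3)*(-4) + m) = (81 - 5)*((0 - 3)*(-4) + 0) = 76*(-3*(-4) + 0) = 76*(12 + 0) = 76*12 = 912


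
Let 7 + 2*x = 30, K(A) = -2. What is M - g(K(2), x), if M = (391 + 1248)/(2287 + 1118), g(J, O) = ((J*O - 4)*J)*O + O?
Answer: -4304047/6810 ≈ -632.02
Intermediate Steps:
x = 23/2 (x = -7/2 + (½)*30 = -7/2 + 15 = 23/2 ≈ 11.500)
g(J, O) = O + J*O*(-4 + J*O) (g(J, O) = ((-4 + J*O)*J)*O + O = (J*(-4 + J*O))*O + O = J*O*(-4 + J*O) + O = O + J*O*(-4 + J*O))
M = 1639/3405 ≈ 0.48135
M - g(K(2), x) = 1639/3405 - 23*(1 - 4*(-2) + (23/2)*(-2)²)/2 = 1639/3405 - 23*(1 + 8 + (23/2)*4)/2 = 1639/3405 - 23*(1 + 8 + 46)/2 = 1639/3405 - 23*55/2 = 1639/3405 - 1*1265/2 = 1639/3405 - 1265/2 = -4304047/6810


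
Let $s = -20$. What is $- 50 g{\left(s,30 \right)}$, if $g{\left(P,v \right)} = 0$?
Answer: $0$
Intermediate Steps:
$- 50 g{\left(s,30 \right)} = \left(-50\right) 0 = 0$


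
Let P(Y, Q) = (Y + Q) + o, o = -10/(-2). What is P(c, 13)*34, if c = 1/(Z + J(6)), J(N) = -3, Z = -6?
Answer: 5474/9 ≈ 608.22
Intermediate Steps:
o = 5 (o = -10*(-½) = 5)
c = -⅑ (c = 1/(-6 - 3) = 1/(-9) = -⅑ ≈ -0.11111)
P(Y, Q) = 5 + Q + Y (P(Y, Q) = (Y + Q) + 5 = (Q + Y) + 5 = 5 + Q + Y)
P(c, 13)*34 = (5 + 13 - ⅑)*34 = (161/9)*34 = 5474/9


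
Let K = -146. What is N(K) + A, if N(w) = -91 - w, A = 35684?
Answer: 35739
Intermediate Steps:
N(K) + A = (-91 - 1*(-146)) + 35684 = (-91 + 146) + 35684 = 55 + 35684 = 35739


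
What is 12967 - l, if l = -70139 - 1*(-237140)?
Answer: -154034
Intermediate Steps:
l = 167001 (l = -70139 + 237140 = 167001)
12967 - l = 12967 - 1*167001 = 12967 - 167001 = -154034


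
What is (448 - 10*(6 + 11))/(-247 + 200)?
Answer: -278/47 ≈ -5.9149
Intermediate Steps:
(448 - 10*(6 + 11))/(-247 + 200) = (448 - 10*17)/(-47) = (448 - 170)*(-1/47) = 278*(-1/47) = -278/47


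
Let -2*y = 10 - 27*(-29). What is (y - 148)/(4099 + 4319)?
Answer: -363/5612 ≈ -0.064683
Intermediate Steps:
y = -793/2 (y = -(10 - 27*(-29))/2 = -(10 + 783)/2 = -1/2*793 = -793/2 ≈ -396.50)
(y - 148)/(4099 + 4319) = (-793/2 - 148)/(4099 + 4319) = -1089/2/8418 = -1089/2*1/8418 = -363/5612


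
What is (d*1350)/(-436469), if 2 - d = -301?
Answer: -409050/436469 ≈ -0.93718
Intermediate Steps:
d = 303 (d = 2 - 1*(-301) = 2 + 301 = 303)
(d*1350)/(-436469) = (303*1350)/(-436469) = 409050*(-1/436469) = -409050/436469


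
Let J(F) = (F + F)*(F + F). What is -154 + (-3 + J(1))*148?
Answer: -6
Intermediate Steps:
J(F) = 4*F² (J(F) = (2*F)*(2*F) = 4*F²)
-154 + (-3 + J(1))*148 = -154 + (-3 + 4*1²)*148 = -154 + (-3 + 4*1)*148 = -154 + (-3 + 4)*148 = -154 + 1*148 = -154 + 148 = -6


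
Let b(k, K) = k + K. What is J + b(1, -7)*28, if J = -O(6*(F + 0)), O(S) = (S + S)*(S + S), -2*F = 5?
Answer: -1068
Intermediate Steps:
F = -5/2 (F = -1/2*5 = -5/2 ≈ -2.5000)
O(S) = 4*S**2 (O(S) = (2*S)*(2*S) = 4*S**2)
J = -900 (J = -4*(6*(-5/2 + 0))**2 = -4*(6*(-5/2))**2 = -4*(-15)**2 = -4*225 = -1*900 = -900)
b(k, K) = K + k
J + b(1, -7)*28 = -900 + (-7 + 1)*28 = -900 - 6*28 = -900 - 168 = -1068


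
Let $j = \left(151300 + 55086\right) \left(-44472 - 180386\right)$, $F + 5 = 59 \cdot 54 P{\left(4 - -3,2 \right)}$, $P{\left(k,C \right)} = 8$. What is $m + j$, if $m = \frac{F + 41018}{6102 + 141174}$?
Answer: $- \frac{759413036721043}{16364} \approx -4.6408 \cdot 10^{10}$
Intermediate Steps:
$F = 25483$ ($F = -5 + 59 \cdot 54 \cdot 8 = -5 + 3186 \cdot 8 = -5 + 25488 = 25483$)
$m = \frac{7389}{16364}$ ($m = \frac{25483 + 41018}{6102 + 141174} = \frac{66501}{147276} = 66501 \cdot \frac{1}{147276} = \frac{7389}{16364} \approx 0.45154$)
$j = -46407543188$ ($j = 206386 \left(-224858\right) = -46407543188$)
$m + j = \frac{7389}{16364} - 46407543188 = - \frac{759413036721043}{16364}$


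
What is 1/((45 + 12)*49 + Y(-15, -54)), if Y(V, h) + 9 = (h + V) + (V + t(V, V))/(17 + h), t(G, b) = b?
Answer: 37/100485 ≈ 0.00036821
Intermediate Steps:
Y(V, h) = -9 + V + h + 2*V/(17 + h) (Y(V, h) = -9 + ((h + V) + (V + V)/(17 + h)) = -9 + ((V + h) + (2*V)/(17 + h)) = -9 + ((V + h) + 2*V/(17 + h)) = -9 + (V + h + 2*V/(17 + h)) = -9 + V + h + 2*V/(17 + h))
1/((45 + 12)*49 + Y(-15, -54)) = 1/((45 + 12)*49 + (-153 + (-54)² + 8*(-54) + 19*(-15) - 15*(-54))/(17 - 54)) = 1/(57*49 + (-153 + 2916 - 432 - 285 + 810)/(-37)) = 1/(2793 - 1/37*2856) = 1/(2793 - 2856/37) = 1/(100485/37) = 37/100485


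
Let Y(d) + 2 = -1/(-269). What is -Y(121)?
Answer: 537/269 ≈ 1.9963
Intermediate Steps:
Y(d) = -537/269 (Y(d) = -2 - 1/(-269) = -2 - 1*(-1/269) = -2 + 1/269 = -537/269)
-Y(121) = -1*(-537/269) = 537/269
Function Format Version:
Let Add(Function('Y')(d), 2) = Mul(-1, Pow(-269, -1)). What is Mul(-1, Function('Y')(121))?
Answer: Rational(537, 269) ≈ 1.9963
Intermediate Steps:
Function('Y')(d) = Rational(-537, 269) (Function('Y')(d) = Add(-2, Mul(-1, Pow(-269, -1))) = Add(-2, Mul(-1, Rational(-1, 269))) = Add(-2, Rational(1, 269)) = Rational(-537, 269))
Mul(-1, Function('Y')(121)) = Mul(-1, Rational(-537, 269)) = Rational(537, 269)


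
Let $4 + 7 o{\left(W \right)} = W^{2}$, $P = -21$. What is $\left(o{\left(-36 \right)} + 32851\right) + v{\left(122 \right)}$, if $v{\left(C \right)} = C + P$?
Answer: $\frac{231956}{7} \approx 33137.0$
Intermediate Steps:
$o{\left(W \right)} = - \frac{4}{7} + \frac{W^{2}}{7}$
$v{\left(C \right)} = -21 + C$ ($v{\left(C \right)} = C - 21 = -21 + C$)
$\left(o{\left(-36 \right)} + 32851\right) + v{\left(122 \right)} = \left(\left(- \frac{4}{7} + \frac{\left(-36\right)^{2}}{7}\right) + 32851\right) + \left(-21 + 122\right) = \left(\left(- \frac{4}{7} + \frac{1}{7} \cdot 1296\right) + 32851\right) + 101 = \left(\left(- \frac{4}{7} + \frac{1296}{7}\right) + 32851\right) + 101 = \left(\frac{1292}{7} + 32851\right) + 101 = \frac{231249}{7} + 101 = \frac{231956}{7}$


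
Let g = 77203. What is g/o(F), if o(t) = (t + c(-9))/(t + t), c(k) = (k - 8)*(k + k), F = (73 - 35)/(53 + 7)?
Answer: 2933714/9199 ≈ 318.92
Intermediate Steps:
F = 19/30 (F = 38/60 = 38*(1/60) = 19/30 ≈ 0.63333)
c(k) = 2*k*(-8 + k) (c(k) = (-8 + k)*(2*k) = 2*k*(-8 + k))
o(t) = (306 + t)/(2*t) (o(t) = (t + 2*(-9)*(-8 - 9))/(t + t) = (t + 2*(-9)*(-17))/((2*t)) = (t + 306)*(1/(2*t)) = (306 + t)*(1/(2*t)) = (306 + t)/(2*t))
g/o(F) = 77203/(((306 + 19/30)/(2*(19/30)))) = 77203/(((1/2)*(30/19)*(9199/30))) = 77203/(9199/38) = 77203*(38/9199) = 2933714/9199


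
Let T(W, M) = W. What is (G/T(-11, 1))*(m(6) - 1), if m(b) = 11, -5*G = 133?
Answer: 266/11 ≈ 24.182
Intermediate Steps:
G = -133/5 (G = -⅕*133 = -133/5 ≈ -26.600)
(G/T(-11, 1))*(m(6) - 1) = (-133/5/(-11))*(11 - 1) = -133/5*(-1/11)*10 = (133/55)*10 = 266/11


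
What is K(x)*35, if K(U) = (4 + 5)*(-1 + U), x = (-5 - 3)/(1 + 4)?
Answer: -819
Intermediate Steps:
x = -8/5 ≈ -1.6000
K(U) = -9 + 9*U (K(U) = 9*(-1 + U) = -9 + 9*U)
K(x)*35 = (-9 + 9*(-8/5))*35 = (-9 - 72/5)*35 = -117/5*35 = -819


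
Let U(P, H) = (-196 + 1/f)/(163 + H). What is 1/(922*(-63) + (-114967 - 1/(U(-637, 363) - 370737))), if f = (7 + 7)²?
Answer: -38221540167/6614352190416755 ≈ -5.7786e-6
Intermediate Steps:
f = 196 (f = 14² = 196)
U(P, H) = -38415/(196*(163 + H)) (U(P, H) = (-196 + 1/196)/(163 + H) = -38415/(196*(163 + H)))
1/(922*(-63) + (-114967 - 1/(U(-637, 363) - 370737))) = 1/(922*(-63) + (-114967 - 1/(-38415/(31948 + 196*363) - 370737))) = 1/(-58086 + (-114967 - 1/(-38415/(31948 + 71148) - 370737))) = 1/(-58086 + (-114967 - 1/(-38415/103096 - 370737))) = 1/(-58086 + (-114967 - 1/(-38221540167/103096))) = 1/(-58086 + (-114967 - 1*(-103096/38221540167))) = 1/(-58086 + (-114967 + 103096/38221540167)) = 1/(-58086 - 4394215808276393/38221540167) = 1/(-6614352190416755/38221540167) = -38221540167/6614352190416755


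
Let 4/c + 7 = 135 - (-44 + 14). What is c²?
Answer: 4/6241 ≈ 0.00064092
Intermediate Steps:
c = 2/79 (c = 4/(-7 + (135 - (-44 + 14))) = 4/(-7 + (135 - 1*(-30))) = 4/(-7 + (135 + 30)) = 4/(-7 + 165) = 4/158 = 4*(1/158) = 2/79 ≈ 0.025316)
c² = (2/79)² = 4/6241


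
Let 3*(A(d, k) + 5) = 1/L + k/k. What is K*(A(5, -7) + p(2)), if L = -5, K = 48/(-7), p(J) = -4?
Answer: 2096/35 ≈ 59.886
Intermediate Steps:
K = -48/7 (K = 48*(-⅐) = -48/7 ≈ -6.8571)
A(d, k) = -71/15 (A(d, k) = -5 + (1/(-5) + k/k)/3 = -5 + (1*(-⅕) + 1)/3 = -5 + (-⅕ + 1)/3 = -5 + (⅓)*(⅘) = -5 + 4/15 = -71/15)
K*(A(5, -7) + p(2)) = -48*(-71/15 - 4)/7 = -48/7*(-131/15) = 2096/35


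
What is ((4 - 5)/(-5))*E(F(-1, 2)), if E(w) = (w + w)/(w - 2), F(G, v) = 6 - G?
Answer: 14/25 ≈ 0.56000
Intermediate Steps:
E(w) = 2*w/(-2 + w) (E(w) = (2*w)/(-2 + w) = 2*w/(-2 + w))
((4 - 5)/(-5))*E(F(-1, 2)) = ((4 - 5)/(-5))*(2*(6 - 1*(-1))/(-2 + (6 - 1*(-1)))) = (-1*(-⅕))*(2*(6 + 1)/(-2 + (6 + 1))) = (2*7/(-2 + 7))/5 = (2*7/5)/5 = (2*7*(⅕))/5 = (⅕)*(14/5) = 14/25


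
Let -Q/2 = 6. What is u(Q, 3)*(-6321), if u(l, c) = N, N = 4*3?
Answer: -75852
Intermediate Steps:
Q = -12 (Q = -2*6 = -12)
N = 12
u(l, c) = 12
u(Q, 3)*(-6321) = 12*(-6321) = -75852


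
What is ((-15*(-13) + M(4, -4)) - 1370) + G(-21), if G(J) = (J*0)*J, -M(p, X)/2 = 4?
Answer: -1183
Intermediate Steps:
M(p, X) = -8 (M(p, X) = -2*4 = -8)
G(J) = 0 (G(J) = 0*J = 0)
((-15*(-13) + M(4, -4)) - 1370) + G(-21) = ((-15*(-13) - 8) - 1370) + 0 = ((195 - 8) - 1370) + 0 = (187 - 1370) + 0 = -1183 + 0 = -1183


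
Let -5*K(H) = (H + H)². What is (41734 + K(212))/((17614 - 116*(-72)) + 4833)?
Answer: 28894/153995 ≈ 0.18763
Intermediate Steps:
K(H) = -4*H²/5 (K(H) = -(H + H)²/5 = -4*H²/5)
(41734 + K(212))/((17614 - 116*(-72)) + 4833) = (41734 - ⅘*212²)/((17614 - 116*(-72)) + 4833) = (41734 - ⅘*44944)/((17614 - 1*(-8352)) + 4833) = (41734 - 179776/5)/((17614 + 8352) + 4833) = 28894/(5*(25966 + 4833)) = (28894/5)/30799 = (28894/5)*(1/30799) = 28894/153995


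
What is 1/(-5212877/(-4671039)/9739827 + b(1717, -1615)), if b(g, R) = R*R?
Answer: 45495111770253/118661487896973343802 ≈ 3.8340e-7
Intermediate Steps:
b(g, R) = R²
1/(-5212877/(-4671039)/9739827 + b(1717, -1615)) = 1/(-5212877/(-4671039)/9739827 + (-1615)²) = 1/(-5212877*(-1/4671039)*(1/9739827) + 2608225) = 1/((5212877/4671039)*(1/9739827) + 2608225) = 1/(5212877/45495111770253 + 2608225) = 1/(118661487896973343802/45495111770253) = 45495111770253/118661487896973343802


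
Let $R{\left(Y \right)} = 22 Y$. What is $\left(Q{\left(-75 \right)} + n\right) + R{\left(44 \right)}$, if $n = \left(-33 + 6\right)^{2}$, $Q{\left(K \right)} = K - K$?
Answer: $1697$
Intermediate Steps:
$Q{\left(K \right)} = 0$
$n = 729$ ($n = \left(-27\right)^{2} = 729$)
$\left(Q{\left(-75 \right)} + n\right) + R{\left(44 \right)} = \left(0 + 729\right) + 22 \cdot 44 = 729 + 968 = 1697$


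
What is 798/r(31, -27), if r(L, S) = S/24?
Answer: -2128/3 ≈ -709.33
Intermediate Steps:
r(L, S) = S/24 (r(L, S) = S*(1/24) = S/24)
798/r(31, -27) = 798/(((1/24)*(-27))) = 798/(-9/8) = 798*(-8/9) = -2128/3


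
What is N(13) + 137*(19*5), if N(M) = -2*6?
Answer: 13003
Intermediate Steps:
N(M) = -12
N(13) + 137*(19*5) = -12 + 137*(19*5) = -12 + 137*95 = -12 + 13015 = 13003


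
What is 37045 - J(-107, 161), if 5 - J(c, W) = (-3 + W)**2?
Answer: 62004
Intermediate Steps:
J(c, W) = 5 - (-3 + W)**2
37045 - J(-107, 161) = 37045 - (5 - (-3 + 161)**2) = 37045 - (5 - 1*158**2) = 37045 - (5 - 1*24964) = 37045 - (5 - 24964) = 37045 - 1*(-24959) = 37045 + 24959 = 62004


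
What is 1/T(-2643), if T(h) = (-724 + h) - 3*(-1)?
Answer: -1/3364 ≈ -0.00029727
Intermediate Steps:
T(h) = -721 + h (T(h) = (-724 + h) + 3 = -721 + h)
1/T(-2643) = 1/(-721 - 2643) = 1/(-3364) = -1/3364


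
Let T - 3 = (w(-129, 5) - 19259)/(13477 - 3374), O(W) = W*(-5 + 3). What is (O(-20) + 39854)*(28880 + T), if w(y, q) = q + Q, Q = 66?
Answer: 11640501149334/10103 ≈ 1.1522e+9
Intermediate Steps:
w(y, q) = 66 + q (w(y, q) = q + 66 = 66 + q)
O(W) = -2*W (O(W) = W*(-2) = -2*W)
T = 11121/10103 (T = 3 + ((66 + 5) - 19259)/(13477 - 3374) = 3 + (71 - 19259)/10103 = 3 - 19188*1/10103 = 3 - 19188/10103 = 11121/10103 ≈ 1.1008)
(O(-20) + 39854)*(28880 + T) = (-2*(-20) + 39854)*(28880 + 11121/10103) = (40 + 39854)*(291785761/10103) = 39894*(291785761/10103) = 11640501149334/10103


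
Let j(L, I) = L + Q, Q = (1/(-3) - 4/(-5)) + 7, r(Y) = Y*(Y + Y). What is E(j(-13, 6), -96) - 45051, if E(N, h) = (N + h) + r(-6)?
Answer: -676208/15 ≈ -45081.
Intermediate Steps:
r(Y) = 2*Y**2 (r(Y) = Y*(2*Y) = 2*Y**2)
Q = 112/15 (Q = (1*(-1/3) - 4*(-1/5)) + 7 = (-1/3 + 4/5) + 7 = 7/15 + 7 = 112/15 ≈ 7.4667)
j(L, I) = 112/15 + L (j(L, I) = L + 112/15 = 112/15 + L)
E(N, h) = 72 + N + h (E(N, h) = (N + h) + 2*(-6)**2 = (N + h) + 2*36 = (N + h) + 72 = 72 + N + h)
E(j(-13, 6), -96) - 45051 = (72 + (112/15 - 13) - 96) - 45051 = (72 - 83/15 - 96) - 45051 = -443/15 - 45051 = -676208/15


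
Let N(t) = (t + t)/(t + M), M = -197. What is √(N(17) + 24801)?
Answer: √22320730/30 ≈ 157.48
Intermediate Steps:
N(t) = 2*t/(-197 + t) (N(t) = (t + t)/(t - 197) = (2*t)/(-197 + t) = 2*t/(-197 + t))
√(N(17) + 24801) = √(2*17/(-197 + 17) + 24801) = √(2*17/(-180) + 24801) = √(2*17*(-1/180) + 24801) = √(-17/90 + 24801) = √(2232073/90) = √22320730/30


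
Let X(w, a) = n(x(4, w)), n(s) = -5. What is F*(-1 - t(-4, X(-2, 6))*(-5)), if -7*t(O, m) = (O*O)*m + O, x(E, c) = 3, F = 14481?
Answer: 854379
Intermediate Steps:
X(w, a) = -5
t(O, m) = -O/7 - m*O**2/7 (t(O, m) = -((O*O)*m + O)/7 = -(O**2*m + O)/7 = -(m*O**2 + O)/7 = -(O + m*O**2)/7 = -O/7 - m*O**2/7)
F*(-1 - t(-4, X(-2, 6))*(-5)) = 14481*(-1 - (-1)*(-4)*(1 - 4*(-5))/7*(-5)) = 14481*(-1 - (-1)*(-4)*(1 + 20)/7*(-5)) = 14481*(-1 - (-1)*(-4)*21/7*(-5)) = 14481*(-1 - 1*12*(-5)) = 14481*(-1 - 12*(-5)) = 14481*(-1 + 60) = 14481*59 = 854379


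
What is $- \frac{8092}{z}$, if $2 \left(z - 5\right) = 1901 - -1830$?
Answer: $- \frac{16184}{3741} \approx -4.3261$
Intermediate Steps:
$z = \frac{3741}{2}$ ($z = 5 + \frac{1901 - -1830}{2} = 5 + \frac{1901 + 1830}{2} = 5 + \frac{1}{2} \cdot 3731 = 5 + \frac{3731}{2} = \frac{3741}{2} \approx 1870.5$)
$- \frac{8092}{z} = - \frac{8092}{\frac{3741}{2}} = \left(-8092\right) \frac{2}{3741} = - \frac{16184}{3741}$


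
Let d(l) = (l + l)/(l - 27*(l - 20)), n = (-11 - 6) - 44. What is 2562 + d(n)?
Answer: 2723345/1063 ≈ 2561.9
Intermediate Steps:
n = -61 (n = -17 - 44 = -61)
d(l) = 2*l/(540 - 26*l) (d(l) = (2*l)/(l - 27*(-20 + l)) = (2*l)/(l + (540 - 27*l)) = (2*l)/(540 - 26*l) = 2*l/(540 - 26*l))
2562 + d(n) = 2562 - 1*(-61)/(-270 + 13*(-61)) = 2562 - 1*(-61)/(-270 - 793) = 2562 - 1*(-61)/(-1063) = 2562 - 1*(-61)*(-1/1063) = 2562 - 61/1063 = 2723345/1063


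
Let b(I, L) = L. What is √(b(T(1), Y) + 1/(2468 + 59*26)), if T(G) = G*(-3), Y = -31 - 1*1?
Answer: I*√512508126/4002 ≈ 5.6568*I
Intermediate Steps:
Y = -32 (Y = -31 - 1 = -32)
T(G) = -3*G
√(b(T(1), Y) + 1/(2468 + 59*26)) = √(-32 + 1/(2468 + 59*26)) = √(-32 + 1/(2468 + 1534)) = √(-32 + 1/4002) = √(-128063/4002) = I*√512508126/4002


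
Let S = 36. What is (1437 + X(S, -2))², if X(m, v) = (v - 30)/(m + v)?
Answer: 595994569/289 ≈ 2.0623e+6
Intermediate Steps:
X(m, v) = (-30 + v)/(m + v)
(1437 + X(S, -2))² = (1437 + (-30 - 2)/(36 - 2))² = (1437 - 32/34)² = (1437 + (1/34)*(-32))² = (1437 - 16/17)² = (24413/17)² = 595994569/289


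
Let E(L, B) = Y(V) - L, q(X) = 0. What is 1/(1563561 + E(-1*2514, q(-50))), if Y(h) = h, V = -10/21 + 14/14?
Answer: 21/32887586 ≈ 6.3854e-7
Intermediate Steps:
V = 11/21 (V = -10*1/21 + 14*(1/14) = -10/21 + 1 = 11/21 ≈ 0.52381)
E(L, B) = 11/21 - L
1/(1563561 + E(-1*2514, q(-50))) = 1/(1563561 + (11/21 - (-1)*2514)) = 1/(1563561 + (11/21 - 1*(-2514))) = 1/(1563561 + (11/21 + 2514)) = 1/(1563561 + 52805/21) = 1/(32887586/21) = 21/32887586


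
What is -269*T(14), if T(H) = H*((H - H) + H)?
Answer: -52724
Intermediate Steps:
T(H) = H² (T(H) = H*(0 + H) = H*H = H²)
-269*T(14) = -269*14² = -269*196 = -52724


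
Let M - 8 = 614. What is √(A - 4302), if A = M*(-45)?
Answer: 6*I*√897 ≈ 179.7*I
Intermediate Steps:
M = 622 (M = 8 + 614 = 622)
A = -27990 (A = 622*(-45) = -27990)
√(A - 4302) = √(-27990 - 4302) = √(-32292) = 6*I*√897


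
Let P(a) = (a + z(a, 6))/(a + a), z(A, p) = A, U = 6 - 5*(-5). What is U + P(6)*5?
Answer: 36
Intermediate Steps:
U = 31 (U = 6 + 25 = 31)
P(a) = 1 (P(a) = (a + a)/(a + a) = (2*a)/((2*a)) = (2*a)*(1/(2*a)) = 1)
U + P(6)*5 = 31 + 1*5 = 31 + 5 = 36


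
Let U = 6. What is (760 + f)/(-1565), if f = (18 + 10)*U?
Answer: -928/1565 ≈ -0.59297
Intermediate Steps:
f = 168 (f = (18 + 10)*6 = 28*6 = 168)
(760 + f)/(-1565) = (760 + 168)/(-1565) = 928*(-1/1565) = -928/1565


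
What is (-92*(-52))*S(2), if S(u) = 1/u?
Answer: 2392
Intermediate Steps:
(-92*(-52))*S(2) = -92*(-52)/2 = 4784*(½) = 2392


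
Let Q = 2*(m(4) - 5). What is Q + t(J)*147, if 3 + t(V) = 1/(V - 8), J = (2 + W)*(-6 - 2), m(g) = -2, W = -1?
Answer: -7427/16 ≈ -464.19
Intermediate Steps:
J = -8 (J = (2 - 1)*(-6 - 2) = 1*(-8) = -8)
t(V) = -3 + 1/(-8 + V) (t(V) = -3 + 1/(V - 8) = -3 + 1/(-8 + V))
Q = -14 (Q = 2*(-2 - 5) = 2*(-7) = -14)
Q + t(J)*147 = -14 + ((25 - 3*(-8))/(-8 - 8))*147 = -14 + ((25 + 24)/(-16))*147 = -14 - 1/16*49*147 = -14 - 49/16*147 = -14 - 7203/16 = -7427/16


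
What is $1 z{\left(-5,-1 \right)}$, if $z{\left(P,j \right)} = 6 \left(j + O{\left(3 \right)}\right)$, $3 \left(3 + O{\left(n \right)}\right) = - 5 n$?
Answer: $-54$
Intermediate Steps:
$O{\left(n \right)} = -3 - \frac{5 n}{3}$ ($O{\left(n \right)} = -3 + \frac{\left(-5\right) n}{3} = -3 - \frac{5 n}{3}$)
$z{\left(P,j \right)} = -48 + 6 j$ ($z{\left(P,j \right)} = 6 \left(j - 8\right) = 6 \left(-8 + j\right) = -48 + 6 j$)
$1 z{\left(-5,-1 \right)} = 1 \left(-48 + 6 \left(-1\right)\right) = 1 \left(-48 - 6\right) = 1 \left(-54\right) = -54$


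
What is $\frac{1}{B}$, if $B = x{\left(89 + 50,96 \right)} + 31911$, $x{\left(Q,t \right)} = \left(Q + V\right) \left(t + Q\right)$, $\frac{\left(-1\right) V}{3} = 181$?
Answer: $- \frac{1}{63029} \approx -1.5866 \cdot 10^{-5}$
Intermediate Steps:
$V = -543$ ($V = \left(-3\right) 181 = -543$)
$x{\left(Q,t \right)} = \left(-543 + Q\right) \left(Q + t\right)$ ($x{\left(Q,t \right)} = \left(Q - 543\right) \left(t + Q\right) = \left(-543 + Q\right) \left(Q + t\right)$)
$B = -63029$ ($B = \left(\left(89 + 50\right)^{2} - 543 \left(89 + 50\right) - 52128 + \left(89 + 50\right) 96\right) + 31911 = \left(139^{2} - 75477 - 52128 + 139 \cdot 96\right) + 31911 = \left(19321 - 75477 - 52128 + 13344\right) + 31911 = -94940 + 31911 = -63029$)
$\frac{1}{B} = \frac{1}{-63029} = - \frac{1}{63029}$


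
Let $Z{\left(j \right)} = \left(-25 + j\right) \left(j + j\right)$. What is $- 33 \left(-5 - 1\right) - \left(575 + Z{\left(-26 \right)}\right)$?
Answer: $-3029$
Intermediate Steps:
$Z{\left(j \right)} = 2 j \left(-25 + j\right)$ ($Z{\left(j \right)} = \left(-25 + j\right) 2 j = 2 j \left(-25 + j\right)$)
$- 33 \left(-5 - 1\right) - \left(575 + Z{\left(-26 \right)}\right) = - 33 \left(-5 - 1\right) - \left(575 + 2 \left(-26\right) \left(-25 - 26\right)\right) = \left(-33\right) \left(-6\right) - \left(575 + 2 \left(-26\right) \left(-51\right)\right) = 198 - \left(575 + 2652\right) = 198 - 3227 = -3029$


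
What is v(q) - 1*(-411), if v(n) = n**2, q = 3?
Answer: 420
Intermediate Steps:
v(q) - 1*(-411) = 3**2 - 1*(-411) = 9 + 411 = 420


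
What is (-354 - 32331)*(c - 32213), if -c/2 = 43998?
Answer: 3929031165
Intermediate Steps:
c = -87996 (c = -2*43998 = -87996)
(-354 - 32331)*(c - 32213) = (-354 - 32331)*(-87996 - 32213) = -32685*(-120209) = 3929031165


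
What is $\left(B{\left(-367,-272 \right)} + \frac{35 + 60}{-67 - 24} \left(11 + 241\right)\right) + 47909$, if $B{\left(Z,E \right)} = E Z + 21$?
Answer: $\frac{1917382}{13} \approx 1.4749 \cdot 10^{5}$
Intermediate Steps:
$B{\left(Z,E \right)} = 21 + E Z$
$\left(B{\left(-367,-272 \right)} + \frac{35 + 60}{-67 - 24} \left(11 + 241\right)\right) + 47909 = \left(\left(21 - -99824\right) + \frac{35 + 60}{-67 - 24} \left(11 + 241\right)\right) + 47909 = \left(\left(21 + 99824\right) + \frac{95}{-91} \cdot 252\right) + 47909 = \left(99845 + 95 \left(- \frac{1}{91}\right) 252\right) + 47909 = \left(99845 - \frac{3420}{13}\right) + 47909 = \frac{1294565}{13} + 47909 = \frac{1917382}{13}$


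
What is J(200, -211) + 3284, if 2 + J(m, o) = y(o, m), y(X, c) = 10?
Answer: 3292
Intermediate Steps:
J(m, o) = 8 (J(m, o) = -2 + 10 = 8)
J(200, -211) + 3284 = 8 + 3284 = 3292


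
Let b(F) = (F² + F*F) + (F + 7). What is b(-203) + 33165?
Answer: 115387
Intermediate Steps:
b(F) = 7 + F + 2*F² (b(F) = (F² + F²) + (7 + F) = 2*F² + (7 + F) = 7 + F + 2*F²)
b(-203) + 33165 = (7 - 203 + 2*(-203)²) + 33165 = (7 - 203 + 2*41209) + 33165 = (7 - 203 + 82418) + 33165 = 82222 + 33165 = 115387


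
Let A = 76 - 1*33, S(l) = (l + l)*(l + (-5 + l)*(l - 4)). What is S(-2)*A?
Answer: -6880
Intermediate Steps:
S(l) = 2*l*(l + (-5 + l)*(-4 + l)) (S(l) = (2*l)*(l + (-5 + l)*(-4 + l)) = 2*l*(l + (-5 + l)*(-4 + l)))
A = 43 (A = 76 - 33 = 43)
S(-2)*A = (2*(-2)*(20 + (-2)**2 - 8*(-2)))*43 = (2*(-2)*(20 + 4 + 16))*43 = (2*(-2)*40)*43 = -160*43 = -6880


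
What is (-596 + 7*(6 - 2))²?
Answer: 322624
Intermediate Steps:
(-596 + 7*(6 - 2))² = (-596 + 7*4)² = (-596 + 28)² = (-568)² = 322624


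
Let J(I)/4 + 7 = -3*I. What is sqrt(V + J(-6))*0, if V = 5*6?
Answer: 0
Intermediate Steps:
J(I) = -28 - 12*I (J(I) = -28 + 4*(-3*I) = -28 - 12*I)
V = 30
sqrt(V + J(-6))*0 = sqrt(30 + (-28 - 12*(-6)))*0 = sqrt(30 + (-28 + 72))*0 = sqrt(30 + 44)*0 = sqrt(74)*0 = 0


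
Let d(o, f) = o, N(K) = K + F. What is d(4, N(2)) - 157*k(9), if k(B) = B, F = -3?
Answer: -1409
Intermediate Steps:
N(K) = -3 + K (N(K) = K - 3 = -3 + K)
d(4, N(2)) - 157*k(9) = 4 - 157*9 = 4 - 1413 = -1409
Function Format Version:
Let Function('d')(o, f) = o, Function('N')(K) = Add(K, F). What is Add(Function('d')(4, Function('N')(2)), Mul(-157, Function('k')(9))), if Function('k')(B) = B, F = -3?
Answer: -1409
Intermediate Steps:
Function('N')(K) = Add(-3, K) (Function('N')(K) = Add(K, -3) = Add(-3, K))
Add(Function('d')(4, Function('N')(2)), Mul(-157, Function('k')(9))) = Add(4, Mul(-157, 9)) = Add(4, -1413) = -1409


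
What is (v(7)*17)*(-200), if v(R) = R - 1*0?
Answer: -23800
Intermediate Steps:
v(R) = R (v(R) = R + 0 = R)
(v(7)*17)*(-200) = (7*17)*(-200) = 119*(-200) = -23800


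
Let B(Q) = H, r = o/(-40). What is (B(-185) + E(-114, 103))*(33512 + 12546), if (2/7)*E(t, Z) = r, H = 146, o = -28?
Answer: 68373101/10 ≈ 6.8373e+6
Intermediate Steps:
r = 7/10 (r = -28/(-40) = -28*(-1/40) = 7/10 ≈ 0.70000)
E(t, Z) = 49/20 (E(t, Z) = (7/2)*(7/10) = 49/20)
B(Q) = 146
(B(-185) + E(-114, 103))*(33512 + 12546) = (146 + 49/20)*(33512 + 12546) = (2969/20)*46058 = 68373101/10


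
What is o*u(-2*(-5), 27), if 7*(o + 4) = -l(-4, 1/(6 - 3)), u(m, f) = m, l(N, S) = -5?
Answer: -230/7 ≈ -32.857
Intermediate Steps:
o = -23/7 (o = -4 + (-1*(-5))/7 = -4 + (1/7)*5 = -4 + 5/7 = -23/7 ≈ -3.2857)
o*u(-2*(-5), 27) = -(-46)*(-5)/7 = -23/7*10 = -230/7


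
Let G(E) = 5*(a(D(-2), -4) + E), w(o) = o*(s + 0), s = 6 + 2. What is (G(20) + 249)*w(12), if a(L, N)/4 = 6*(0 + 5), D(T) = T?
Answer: 91104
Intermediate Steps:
s = 8
a(L, N) = 120 (a(L, N) = 4*(6*(0 + 5)) = 4*(6*5) = 4*30 = 120)
w(o) = 8*o (w(o) = o*(8 + 0) = o*8 = 8*o)
G(E) = 600 + 5*E (G(E) = 5*(120 + E) = 600 + 5*E)
(G(20) + 249)*w(12) = ((600 + 5*20) + 249)*(8*12) = ((600 + 100) + 249)*96 = (700 + 249)*96 = 949*96 = 91104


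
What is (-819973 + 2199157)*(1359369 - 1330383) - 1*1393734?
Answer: 39975633690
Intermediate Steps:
(-819973 + 2199157)*(1359369 - 1330383) - 1*1393734 = 1379184*28986 - 1393734 = 39977027424 - 1393734 = 39975633690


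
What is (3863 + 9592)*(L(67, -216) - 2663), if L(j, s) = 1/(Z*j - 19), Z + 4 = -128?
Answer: -317567197350/8863 ≈ -3.5831e+7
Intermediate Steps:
Z = -132 (Z = -4 - 128 = -132)
L(j, s) = 1/(-19 - 132*j) (L(j, s) = 1/(-132*j - 19) = 1/(-19 - 132*j))
(3863 + 9592)*(L(67, -216) - 2663) = (3863 + 9592)*(-1/(19 + 132*67) - 2663) = 13455*(-1/(19 + 8844) - 2663) = 13455*(-1/8863 - 2663) = 13455*(-23602170/8863) = -317567197350/8863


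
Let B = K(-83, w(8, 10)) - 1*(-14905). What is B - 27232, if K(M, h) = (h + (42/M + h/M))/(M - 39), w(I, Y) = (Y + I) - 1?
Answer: -62412277/5063 ≈ -12327.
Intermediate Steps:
w(I, Y) = -1 + I + Y (w(I, Y) = (I + Y) - 1 = -1 + I + Y)
K(M, h) = (h + 42/M + h/M)/(-39 + M)
B = 75463339/5063 (B = (42 + (-1 + 8 + 10) - 83*(-1 + 8 + 10))/((-83)*(-39 - 83)) - 1*(-14905) = -1/83*(42 + 17 - 83*17)/(-122) + 14905 = -1/83*(-1/122)*(42 + 17 - 1411) + 14905 = -1/83*(-1/122)*(-1352) + 14905 = -676/5063 + 14905 = 75463339/5063 ≈ 14905.)
B - 27232 = 75463339/5063 - 27232 = -62412277/5063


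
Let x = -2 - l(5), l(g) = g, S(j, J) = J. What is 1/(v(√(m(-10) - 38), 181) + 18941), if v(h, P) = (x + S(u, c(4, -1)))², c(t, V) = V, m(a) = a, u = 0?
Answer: 1/19005 ≈ 5.2618e-5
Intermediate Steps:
x = -7 (x = -2 - 1*5 = -2 - 5 = -7)
v(h, P) = 64 (v(h, P) = (-7 - 1)² = (-8)² = 64)
1/(v(√(m(-10) - 38), 181) + 18941) = 1/(64 + 18941) = 1/19005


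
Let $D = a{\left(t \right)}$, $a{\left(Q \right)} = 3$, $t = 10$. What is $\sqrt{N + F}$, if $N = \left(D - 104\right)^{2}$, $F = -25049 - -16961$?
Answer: $\sqrt{2113} \approx 45.967$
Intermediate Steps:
$D = 3$
$F = -8088$ ($F = -25049 + 16961 = -8088$)
$N = 10201$ ($N = \left(3 - 104\right)^{2} = \left(-101\right)^{2} = 10201$)
$\sqrt{N + F} = \sqrt{10201 - 8088} = \sqrt{2113}$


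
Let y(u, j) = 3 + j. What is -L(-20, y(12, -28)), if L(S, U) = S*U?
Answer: -500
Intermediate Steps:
-L(-20, y(12, -28)) = -(-20)*(3 - 28) = -(-20)*(-25) = -1*500 = -500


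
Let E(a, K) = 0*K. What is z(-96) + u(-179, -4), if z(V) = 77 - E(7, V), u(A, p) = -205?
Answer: -128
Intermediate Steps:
E(a, K) = 0
z(V) = 77 (z(V) = 77 - 1*0 = 77 + 0 = 77)
z(-96) + u(-179, -4) = 77 - 205 = -128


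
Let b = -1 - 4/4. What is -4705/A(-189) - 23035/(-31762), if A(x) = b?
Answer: 37371570/15881 ≈ 2353.2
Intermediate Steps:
b = -2 (b = -1 - 4*1/4 = -1 - 1 = -2)
A(x) = -2
-4705/A(-189) - 23035/(-31762) = -4705/(-2) - 23035/(-31762) = -4705*(-1/2) - 23035*(-1/31762) = 4705/2 + 23035/31762 = 37371570/15881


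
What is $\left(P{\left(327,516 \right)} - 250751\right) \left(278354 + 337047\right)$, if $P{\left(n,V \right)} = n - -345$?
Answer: $-153898866679$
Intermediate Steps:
$P{\left(n,V \right)} = 345 + n$ ($P{\left(n,V \right)} = n + 345 = 345 + n$)
$\left(P{\left(327,516 \right)} - 250751\right) \left(278354 + 337047\right) = \left(\left(345 + 327\right) - 250751\right) \left(278354 + 337047\right) = \left(672 - 250751\right) 615401 = \left(-250079\right) 615401 = -153898866679$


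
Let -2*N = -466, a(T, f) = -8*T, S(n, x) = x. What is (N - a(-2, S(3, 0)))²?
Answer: 47089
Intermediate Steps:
N = 233 (N = -½*(-466) = 233)
(N - a(-2, S(3, 0)))² = (233 - (-8)*(-2))² = (233 - 1*16)² = (233 - 16)² = 217² = 47089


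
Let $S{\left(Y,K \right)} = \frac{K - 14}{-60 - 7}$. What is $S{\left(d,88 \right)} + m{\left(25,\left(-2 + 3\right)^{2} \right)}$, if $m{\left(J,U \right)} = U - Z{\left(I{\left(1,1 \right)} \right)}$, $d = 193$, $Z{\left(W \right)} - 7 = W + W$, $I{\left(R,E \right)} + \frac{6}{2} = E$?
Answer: $- \frac{208}{67} \approx -3.1045$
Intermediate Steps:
$I{\left(R,E \right)} = -3 + E$
$Z{\left(W \right)} = 7 + 2 W$ ($Z{\left(W \right)} = 7 + \left(W + W\right) = 7 + 2 W$)
$m{\left(J,U \right)} = -3 + U$ ($m{\left(J,U \right)} = U - \left(7 + 2 \left(-3 + 1\right)\right) = U - \left(7 + 2 \left(-2\right)\right) = U - \left(7 - 4\right) = U - 3 = -3 + U$)
$S{\left(Y,K \right)} = \frac{14}{67} - \frac{K}{67}$ ($S{\left(Y,K \right)} = \frac{-14 + K}{-67} = \left(-14 + K\right) \left(- \frac{1}{67}\right) = \frac{14}{67} - \frac{K}{67}$)
$S{\left(d,88 \right)} + m{\left(25,\left(-2 + 3\right)^{2} \right)} = \left(\frac{14}{67} - \frac{88}{67}\right) - \left(3 - \left(-2 + 3\right)^{2}\right) = \left(\frac{14}{67} - \frac{88}{67}\right) - \left(3 - 1^{2}\right) = - \frac{74}{67} + \left(-3 + 1\right) = - \frac{74}{67} - 2 = - \frac{208}{67}$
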